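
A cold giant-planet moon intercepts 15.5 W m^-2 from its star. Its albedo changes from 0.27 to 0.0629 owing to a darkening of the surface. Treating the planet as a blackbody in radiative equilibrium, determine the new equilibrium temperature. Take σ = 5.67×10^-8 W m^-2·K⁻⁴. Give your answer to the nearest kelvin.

89 kelvin

With the new albedo, S(1−α₂)/4 = 3.631 W m^-2, so T₂ = 89.46 K.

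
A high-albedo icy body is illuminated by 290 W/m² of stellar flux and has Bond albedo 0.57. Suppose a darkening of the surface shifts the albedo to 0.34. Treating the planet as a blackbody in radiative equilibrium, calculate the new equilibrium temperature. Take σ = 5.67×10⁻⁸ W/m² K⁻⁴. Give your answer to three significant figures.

With the new albedo, S(1−α₂)/4 = 47.85 W/m², so T₂ = 170.4 K.

170 K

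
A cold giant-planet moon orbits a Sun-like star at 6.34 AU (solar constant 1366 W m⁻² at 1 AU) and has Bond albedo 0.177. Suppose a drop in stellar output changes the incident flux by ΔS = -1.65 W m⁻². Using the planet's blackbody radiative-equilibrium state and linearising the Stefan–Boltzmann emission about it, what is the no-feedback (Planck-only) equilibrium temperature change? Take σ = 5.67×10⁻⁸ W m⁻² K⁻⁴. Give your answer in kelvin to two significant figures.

-1.3 K

By the inverse-square law, S = 1366/6.34² = 33.98 W m⁻².
The baseline emission temperature is T_e = 105.4 K.
TOA radiative forcing: ΔF = (1−α)ΔS/4 = 0.823·(-1.65)/4 = -0.3395 W m⁻².
Linearising σT⁴ gives d(σT⁴)/dT = 4σT_e³ = 0.2654 W m⁻² per K.
ΔT₀ = ΔF/λ_P = -0.3395/0.2654 = -1.28 K.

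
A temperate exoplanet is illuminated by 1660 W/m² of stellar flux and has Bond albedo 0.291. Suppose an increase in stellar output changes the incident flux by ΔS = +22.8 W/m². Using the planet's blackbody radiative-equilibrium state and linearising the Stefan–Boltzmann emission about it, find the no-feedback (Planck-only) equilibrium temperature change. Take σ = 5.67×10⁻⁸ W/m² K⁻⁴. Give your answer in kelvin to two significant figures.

Unperturbed T_e = [1660·(1−0.291)/(4σ)]^¼ = 268.4 K.
TOA radiative forcing: ΔF = (1−α)ΔS/4 = 0.709·(+22.8)/4 = 4.041 W/m².
Linearising σT⁴ gives d(σT⁴)/dT = 4σT_e³ = 4.385 W/m² per K.
ΔT₀ = ΔF/λ_P = 4.041/4.385 = 0.922 K.

0.92 K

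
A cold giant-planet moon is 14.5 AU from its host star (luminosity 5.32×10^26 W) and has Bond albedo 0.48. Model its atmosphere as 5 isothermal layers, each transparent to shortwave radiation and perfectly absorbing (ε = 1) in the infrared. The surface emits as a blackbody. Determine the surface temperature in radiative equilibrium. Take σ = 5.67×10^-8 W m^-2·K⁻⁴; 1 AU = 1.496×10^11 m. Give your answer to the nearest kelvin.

Orbital distance: d = 14.5 AU = 2.169×10^12 m.
S = L/(4πd²) = 8.997 W m^-2.
OLR = S(1−α)/4 = 1.170 W m^-2; the top layer radiates at T_e = 67.39 K.
Layer-by-layer balance gives σT_s⁴ = (N+1)σT_e⁴, so T_s = 6^¼·67.39 = 105.5 K.

105 K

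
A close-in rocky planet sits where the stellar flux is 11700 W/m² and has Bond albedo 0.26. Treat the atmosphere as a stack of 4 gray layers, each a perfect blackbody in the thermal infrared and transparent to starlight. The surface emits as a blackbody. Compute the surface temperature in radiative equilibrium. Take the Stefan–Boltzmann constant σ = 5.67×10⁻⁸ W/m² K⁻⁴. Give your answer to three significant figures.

The effective emission temperature is T_e = [S(1−α)/(4σ)]^¼ = 442.0 K.
Layer-by-layer balance gives σT_s⁴ = (N+1)σT_e⁴, so T_s = 5^¼·442.0 = 661.0 K.

661 K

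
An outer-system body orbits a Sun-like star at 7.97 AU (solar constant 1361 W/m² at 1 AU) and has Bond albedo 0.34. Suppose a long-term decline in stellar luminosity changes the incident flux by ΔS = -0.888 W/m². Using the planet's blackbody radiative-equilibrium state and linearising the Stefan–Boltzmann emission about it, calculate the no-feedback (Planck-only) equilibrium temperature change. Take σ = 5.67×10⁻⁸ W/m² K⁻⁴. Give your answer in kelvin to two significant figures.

Flux at the orbit: S = 1361/(7.97)² = 21.43 W/m².
The baseline emission temperature is T_e = 88.86 K.
ΔF = Δ[S(1−α)]/4 = (1−0.34)·-0.888/4 = -0.1465 W/m².
Linearising σT⁴ gives d(σT⁴)/dT = 4σT_e³ = 0.1591 W/m² per K.
So ΔT₀ = -0.1465/0.1591 = -0.921 K.

-0.92 kelvin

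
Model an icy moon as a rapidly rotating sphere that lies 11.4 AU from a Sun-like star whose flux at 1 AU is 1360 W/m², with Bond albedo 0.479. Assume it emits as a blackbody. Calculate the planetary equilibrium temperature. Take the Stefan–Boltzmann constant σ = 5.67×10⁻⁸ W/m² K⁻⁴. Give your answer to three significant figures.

By the inverse-square law, S = 1360/11.4² = 10.46 W/m².
Averaging over the sphere, the absorbed flux is S(1−α)/4 = 1.363 W/m².
Set σT⁴ = 1.363 → T = (1.363/σ)^(1/4) = 70.02 K.

70.0 K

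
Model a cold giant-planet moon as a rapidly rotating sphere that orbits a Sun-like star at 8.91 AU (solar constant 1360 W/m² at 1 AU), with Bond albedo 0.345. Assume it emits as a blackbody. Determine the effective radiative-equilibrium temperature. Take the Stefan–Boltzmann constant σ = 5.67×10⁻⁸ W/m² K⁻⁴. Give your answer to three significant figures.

83.9 K

Irradiance scales as 1/d², so S = 1360 W/m² × (1/8.91)² = 17.13 W/m².
Averaging over the sphere, the absorbed flux is S(1−α)/4 = 2.805 W/m².
In equilibrium σT⁴ equals this, so T = 83.87 K.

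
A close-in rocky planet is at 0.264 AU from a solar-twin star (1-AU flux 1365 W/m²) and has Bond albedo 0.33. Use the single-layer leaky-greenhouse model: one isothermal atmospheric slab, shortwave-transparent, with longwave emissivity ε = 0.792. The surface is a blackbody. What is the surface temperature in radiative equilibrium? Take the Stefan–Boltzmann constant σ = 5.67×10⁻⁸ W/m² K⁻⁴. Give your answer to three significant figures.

556 K

Flux at the orbit: S = 1365/(0.264)² = 19590 W/m².
The planet radiates to space at T_e = [S(1−α)/(4σ)]^(1/4) = 490.4 K.
The surface balance (absorbed SW + ε·downward IR = σT_s⁴) with T_a⁴ = T_s⁴/2 reduces to T_s = T_e·[2/(2−ε)]^¼ = 556.3 K.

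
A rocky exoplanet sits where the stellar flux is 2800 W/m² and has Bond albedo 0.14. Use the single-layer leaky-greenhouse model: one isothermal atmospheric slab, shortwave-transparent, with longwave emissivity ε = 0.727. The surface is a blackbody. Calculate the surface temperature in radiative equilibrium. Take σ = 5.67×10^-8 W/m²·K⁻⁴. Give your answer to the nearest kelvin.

The planet radiates to space at T_e = [S(1−α)/(4σ)]^(1/4) = 321.0 K.
Surface balance with a leaky layer gives σT_s⁴ = σT_e⁴·2/(2−ε), so T_s = T_e·[2/(2−0.727)]^(1/4) = 359.4 K.

359 kelvin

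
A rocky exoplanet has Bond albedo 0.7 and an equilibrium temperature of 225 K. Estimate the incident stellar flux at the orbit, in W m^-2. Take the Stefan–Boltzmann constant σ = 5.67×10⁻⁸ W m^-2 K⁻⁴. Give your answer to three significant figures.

From S(1−α)/4 = σT⁴: S = 4σT⁴/(1−α).
The emitted flux is σT⁴ = 145.3 W m^-2.
S = 4·145.3/0.3 = 1938 W m^-2.

1940 W m^-2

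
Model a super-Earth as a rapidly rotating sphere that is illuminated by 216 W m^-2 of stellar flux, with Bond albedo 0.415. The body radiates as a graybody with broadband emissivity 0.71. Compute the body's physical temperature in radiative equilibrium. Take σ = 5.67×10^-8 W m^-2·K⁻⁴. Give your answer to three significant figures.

167 kelvin

Averaging over the sphere, the absorbed flux is S(1−α)/4 = 31.59 W m^-2.
Equating to εσT⁴ with ε = 0.71: T = (31.59/0.71σ)^(1/4) = 167.4 K.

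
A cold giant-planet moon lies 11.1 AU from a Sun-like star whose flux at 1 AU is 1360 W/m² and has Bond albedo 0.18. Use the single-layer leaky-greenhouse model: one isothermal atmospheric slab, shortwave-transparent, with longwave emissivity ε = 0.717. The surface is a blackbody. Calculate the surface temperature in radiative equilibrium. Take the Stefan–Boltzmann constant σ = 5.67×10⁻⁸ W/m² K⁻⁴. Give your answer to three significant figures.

Flux at the orbit: S = 1360/(11.1)² = 11.04 W/m².
The planet radiates to space at T_e = [S(1−α)/(4σ)]^(1/4) = 79.48 K.
Surface balance with a leaky layer gives σT_s⁴ = σT_e⁴·2/(2−ε), so T_s = T_e·[2/(2−0.717)]^(1/4) = 88.81 K.

88.8 K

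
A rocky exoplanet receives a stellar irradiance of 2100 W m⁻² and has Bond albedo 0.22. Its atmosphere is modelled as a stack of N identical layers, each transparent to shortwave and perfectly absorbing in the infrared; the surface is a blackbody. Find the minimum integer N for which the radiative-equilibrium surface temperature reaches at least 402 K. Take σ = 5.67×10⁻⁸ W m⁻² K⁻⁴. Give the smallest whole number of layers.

3

The effective emission temperature is T_e = [S(1−α)/(4σ)]^¼ = 291.5 K.
Since T_s⁴ = (N+1)T_e⁴, we need N ≥ (T_s/T_e)⁴ − 1 = 2.616.
So N ≥ 2.616; the smallest integer is N = 3.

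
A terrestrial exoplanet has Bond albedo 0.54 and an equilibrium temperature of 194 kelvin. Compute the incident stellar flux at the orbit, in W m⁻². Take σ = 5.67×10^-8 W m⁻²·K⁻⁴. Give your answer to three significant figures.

From S(1−α)/4 = σT⁴: S = 4σT⁴/(1−α).
σT⁴ = 5.67×10⁻⁸·(194)⁴ = 80.31 W m⁻².
So S = 4×80.31/(1−0.54) = 698.4 W m⁻².

698 W m⁻²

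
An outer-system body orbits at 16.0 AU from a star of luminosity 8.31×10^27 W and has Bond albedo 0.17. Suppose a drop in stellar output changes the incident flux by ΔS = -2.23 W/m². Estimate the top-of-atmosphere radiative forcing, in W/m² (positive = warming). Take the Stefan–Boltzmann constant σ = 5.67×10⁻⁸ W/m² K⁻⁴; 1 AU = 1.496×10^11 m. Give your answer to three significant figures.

-0.463 W/m²

d = 16.0 × 1.496×10^11 m = 2.394×10^12 m.
Spreading L over a sphere of radius d: S = 8.31×10^27/(4π·2.39×10^12²) = 115.4 W/m².
Only a fraction (1−α) is absorbed and it's spread over 4πR², so ΔF = (1−α)ΔS/4 = -0.4627 W/m².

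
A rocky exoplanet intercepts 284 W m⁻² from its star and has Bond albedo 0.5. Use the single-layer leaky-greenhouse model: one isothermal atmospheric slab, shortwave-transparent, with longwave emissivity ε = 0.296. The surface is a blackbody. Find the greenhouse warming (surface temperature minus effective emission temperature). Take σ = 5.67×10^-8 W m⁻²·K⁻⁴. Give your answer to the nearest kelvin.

6 kelvin

The planet radiates to space at T_e = [S(1−α)/(4σ)]^(1/4) = 158.2 K.
The surface balance (absorbed SW + ε·downward IR = σT_s⁴) with T_a⁴ = T_s⁴/2 reduces to T_s = T_e·[2/(2−ε)]^¼ = 164.6 K.
T_s − T_e = 164.6 − 158.2 = 6.463 K.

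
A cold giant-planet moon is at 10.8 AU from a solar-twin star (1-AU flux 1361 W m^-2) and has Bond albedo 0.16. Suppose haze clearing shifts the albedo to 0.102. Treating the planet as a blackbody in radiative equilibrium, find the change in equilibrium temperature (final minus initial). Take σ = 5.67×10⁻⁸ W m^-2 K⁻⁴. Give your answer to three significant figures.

Irradiance scales as 1/d², so S = 1361 W m^-2 × (1/10.8)² = 11.67 W m^-2.
Before: T₁ = [11.67·0.84/(4σ)]^(1/4) = 81.08 K.
After:  T₂ = [11.67·0.898/(4σ)]^(1/4) = 82.44 K.
Change: 82.44 − 81.08 = 1.365 K.

1.36 K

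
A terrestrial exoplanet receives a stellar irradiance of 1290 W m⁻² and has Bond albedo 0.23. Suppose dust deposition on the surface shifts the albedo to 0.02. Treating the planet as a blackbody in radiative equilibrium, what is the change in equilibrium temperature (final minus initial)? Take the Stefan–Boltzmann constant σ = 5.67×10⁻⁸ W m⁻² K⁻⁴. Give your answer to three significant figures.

16.0 K

Initial: T₁ = [S(1−0.23)/(4σ)]^(1/4) = 257.3 K.
Final:   T₂ = [S(1−0.02)/(4σ)]^(1/4) = 273.2 K.
ΔT = T₂ − T₁ = 15.99 K.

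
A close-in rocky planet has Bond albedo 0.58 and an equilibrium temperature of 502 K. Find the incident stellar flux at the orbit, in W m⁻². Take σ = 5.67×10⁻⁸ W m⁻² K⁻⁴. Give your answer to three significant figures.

34300 W m⁻²

From S(1−α)/4 = σT⁴: S = 4σT⁴/(1−α).
σT⁴ = 5.67×10⁻⁸·(502)⁴ = 3601 W m⁻².
S = 4·3601/0.42 = 34290 W m⁻².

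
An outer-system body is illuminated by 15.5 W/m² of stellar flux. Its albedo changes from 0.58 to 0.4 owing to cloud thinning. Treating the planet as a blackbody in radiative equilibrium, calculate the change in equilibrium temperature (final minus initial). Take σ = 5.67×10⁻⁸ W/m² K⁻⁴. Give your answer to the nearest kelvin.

Before: T₁ = [15.50·0.42/(4σ)]^(1/4) = 73.20 K.
After:  T₂ = [15.50·0.6/(4σ)]^(1/4) = 80.02 K.
ΔT = T₂ − T₁ = 6.827 K.

7 K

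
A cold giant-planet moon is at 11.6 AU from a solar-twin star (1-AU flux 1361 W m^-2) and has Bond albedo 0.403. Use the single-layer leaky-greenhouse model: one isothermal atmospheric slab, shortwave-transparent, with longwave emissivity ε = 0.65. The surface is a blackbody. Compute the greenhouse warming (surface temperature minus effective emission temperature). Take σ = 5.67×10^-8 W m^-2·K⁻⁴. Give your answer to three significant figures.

Flux at the orbit: S = 1361/(11.6)² = 10.11 W m^-2.
At the top of the atmosphere, σT_e⁴ = S(1−α)/4 = 1.510 W m^-2, giving T_e = 71.83 K.
Surface balance with a leaky layer gives σT_s⁴ = σT_e⁴·2/(2−ε), so T_s = T_e·[2/(2−0.65)]^(1/4) = 79.25 K.
The atmosphere warms the surface by 7.417 K.

7.42 K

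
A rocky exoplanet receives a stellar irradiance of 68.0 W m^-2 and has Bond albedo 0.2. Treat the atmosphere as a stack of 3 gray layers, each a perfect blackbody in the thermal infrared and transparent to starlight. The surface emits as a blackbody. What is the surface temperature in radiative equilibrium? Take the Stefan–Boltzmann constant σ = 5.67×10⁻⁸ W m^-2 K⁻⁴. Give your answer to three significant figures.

176 kelvin

OLR = S(1−α)/4 = 13.60 W m^-2; the top layer radiates at T_e = 124.4 K.
With N = 3 opaque layers, T_s = (N+1)^(1/4)·T_e = 4^(1/4)·124.4 = 176.0 K.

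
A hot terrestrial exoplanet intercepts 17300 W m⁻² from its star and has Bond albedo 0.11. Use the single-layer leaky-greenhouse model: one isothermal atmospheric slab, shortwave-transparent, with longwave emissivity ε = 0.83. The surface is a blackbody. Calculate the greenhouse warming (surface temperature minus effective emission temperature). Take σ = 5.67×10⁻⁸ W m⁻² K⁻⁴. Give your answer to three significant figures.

73.2 K

The planet radiates to space at T_e = [S(1−α)/(4σ)]^(1/4) = 510.4 K.
For a single slab of emissivity ε, T_s⁴ = 2T_e⁴/(2−ε); thus T_s = 510.4·(1.709)^(1/4) = 583.7 K.
T_s − T_e = 583.7 − 510.4 = 73.21 K.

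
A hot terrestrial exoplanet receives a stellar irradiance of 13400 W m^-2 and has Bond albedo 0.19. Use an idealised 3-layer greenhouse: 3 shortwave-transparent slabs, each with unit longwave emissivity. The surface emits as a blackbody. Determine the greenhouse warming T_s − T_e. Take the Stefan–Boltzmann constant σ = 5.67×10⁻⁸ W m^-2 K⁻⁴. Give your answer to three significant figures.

OLR = S(1−α)/4 = 2714 W m^-2; the top layer radiates at T_e = 467.7 K.
T_s = (N+1)^(1/4)·T_e = 661.5 K.
So the greenhouse effect raises the surface by 661.5 − 467.7 = 193.7 K.

194 kelvin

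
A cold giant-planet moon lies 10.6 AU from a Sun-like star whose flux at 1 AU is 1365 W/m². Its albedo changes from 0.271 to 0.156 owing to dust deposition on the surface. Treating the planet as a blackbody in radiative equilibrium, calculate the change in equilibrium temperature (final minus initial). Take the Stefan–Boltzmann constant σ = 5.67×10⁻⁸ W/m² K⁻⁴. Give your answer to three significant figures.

Irradiance scales as 1/d², so S = 1365 W/m² × (1/10.6)² = 12.15 W/m².
Before: T₁ = [12.15·0.729/(4σ)]^(1/4) = 79.05 K.
After:  T₂ = [12.15·0.844/(4σ)]^(1/4) = 82.00 K.
ΔT = T₂ − T₁ = 2.948 K.

2.95 K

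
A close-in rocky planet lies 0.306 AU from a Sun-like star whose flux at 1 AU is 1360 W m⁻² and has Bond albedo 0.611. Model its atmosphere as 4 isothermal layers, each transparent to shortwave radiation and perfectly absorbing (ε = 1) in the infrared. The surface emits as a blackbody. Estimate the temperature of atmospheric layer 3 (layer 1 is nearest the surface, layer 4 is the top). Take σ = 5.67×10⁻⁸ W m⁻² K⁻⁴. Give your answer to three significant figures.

472 K

Irradiance scales as 1/d², so S = 1360 W m⁻² × (1/0.306)² = 14520 W m⁻².
Top-of-atmosphere balance: σT_e⁴ = S(1−α)/4 = 1412 W m⁻² → T_e = 397.3 K.
The net upward flux σT_e⁴ is constant between every pair of levels, so T_k⁴ = (N+1−k)T_e⁴.
T_3 = (2)^(1/4)·397.3 = 472.5 K.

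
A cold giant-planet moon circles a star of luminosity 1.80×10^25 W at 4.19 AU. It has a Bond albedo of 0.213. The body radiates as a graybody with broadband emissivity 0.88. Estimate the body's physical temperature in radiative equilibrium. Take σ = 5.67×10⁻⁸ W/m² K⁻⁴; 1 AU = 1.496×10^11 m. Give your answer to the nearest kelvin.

d = 4.19 × 1.496×10^11 m = 6.268×10^11 m.
Spreading L over a sphere of radius d: S = 1.80×10^25/(4π·6.27×10^11²) = 3.646 W/m².
Averaging over the sphere, the absorbed flux is S(1−α)/4 = 0.7173 W/m².
Equating to εσT⁴ with ε = 0.88: T = (0.7173/0.88σ)^(1/4) = 61.58 K.

62 kelvin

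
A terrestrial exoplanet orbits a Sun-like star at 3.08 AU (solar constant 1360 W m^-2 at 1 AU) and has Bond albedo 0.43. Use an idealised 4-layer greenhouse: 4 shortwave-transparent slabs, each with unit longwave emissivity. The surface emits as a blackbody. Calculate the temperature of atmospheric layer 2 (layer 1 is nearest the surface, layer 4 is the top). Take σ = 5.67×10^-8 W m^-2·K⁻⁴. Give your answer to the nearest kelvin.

Irradiance scales as 1/d², so S = 1360 W m^-2 × (1/3.08)² = 143.4 W m^-2.
Top-of-atmosphere balance: σT_e⁴ = S(1−α)/4 = 20.43 W m^-2 → T_e = 137.8 K.
Each opaque layer satisfies 2T_j⁴ = T_{j−1}⁴ + T_{j+1}⁴, giving T_k⁴ = (N+1−k)T_e⁴.
With k = 2: T_2 = (4+1−2)^¼·137.8 K = 181.3 K.

181 kelvin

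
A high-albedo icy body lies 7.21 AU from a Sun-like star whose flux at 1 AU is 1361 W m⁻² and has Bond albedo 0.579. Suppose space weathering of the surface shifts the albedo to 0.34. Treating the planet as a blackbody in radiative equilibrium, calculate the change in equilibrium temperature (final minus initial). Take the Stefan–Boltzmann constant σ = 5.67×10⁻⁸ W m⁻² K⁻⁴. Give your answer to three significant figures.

Flux at the orbit: S = 1361/(7.21)² = 26.18 W m⁻².
Before: T₁ = [26.18·0.421/(4σ)]^(1/4) = 83.49 K.
Final:   T₂ = [S(1−0.34)/(4σ)]^(1/4) = 93.43 K.
Change: 93.43 − 83.49 = 9.933 K.

9.93 K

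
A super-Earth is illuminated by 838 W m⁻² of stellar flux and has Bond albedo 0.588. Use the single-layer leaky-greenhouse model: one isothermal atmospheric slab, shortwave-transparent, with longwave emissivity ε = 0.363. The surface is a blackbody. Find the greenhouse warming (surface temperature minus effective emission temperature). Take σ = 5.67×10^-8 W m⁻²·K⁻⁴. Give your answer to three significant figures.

10.1 K

The planet radiates to space at T_e = [S(1−α)/(4σ)]^(1/4) = 197.5 K.
The surface balance (absorbed SW + ε·downward IR = σT_s⁴) with T_a⁴ = T_s⁴/2 reduces to T_s = T_e·[2/(2−ε)]^¼ = 207.7 K.
T_s − T_e = 207.7 − 197.5 = 10.14 K.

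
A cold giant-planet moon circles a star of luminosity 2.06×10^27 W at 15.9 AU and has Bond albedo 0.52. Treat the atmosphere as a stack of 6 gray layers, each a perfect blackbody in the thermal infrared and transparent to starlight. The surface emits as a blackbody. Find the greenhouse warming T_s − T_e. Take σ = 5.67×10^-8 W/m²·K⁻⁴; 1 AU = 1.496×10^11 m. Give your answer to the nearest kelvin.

55 K

d = 15.9 × 1.496×10^11 m = 2.379×10^12 m.
S = L/(4πd²) = 28.97 W/m².
The effective emission temperature is T_e = [S(1−α)/(4σ)]^¼ = 88.49 K.
Surface: T_s = (7)^¼·T_e = 143.9 K.
So the greenhouse effect raises the surface by 143.9 − 88.49 = 55.45 K.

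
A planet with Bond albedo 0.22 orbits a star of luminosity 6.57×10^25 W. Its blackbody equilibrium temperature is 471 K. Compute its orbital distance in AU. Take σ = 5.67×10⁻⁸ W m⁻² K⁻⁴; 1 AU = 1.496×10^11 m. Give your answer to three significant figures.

The flux needed for this T is 4σT⁴/(1−0.22) = 14310 W m⁻².
Then d = [L/(4πS)]^(1/2) = 1.911×10^10 m, i.e. 0.1278 AU.

0.128 AU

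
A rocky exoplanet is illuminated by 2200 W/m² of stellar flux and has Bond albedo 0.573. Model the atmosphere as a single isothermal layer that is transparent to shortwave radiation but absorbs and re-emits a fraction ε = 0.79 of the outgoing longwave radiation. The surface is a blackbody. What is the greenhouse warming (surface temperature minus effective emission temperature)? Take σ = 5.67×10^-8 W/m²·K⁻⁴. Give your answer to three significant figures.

34.0 kelvin

The planet radiates to space at T_e = [S(1−α)/(4σ)]^(1/4) = 253.7 K.
The surface balance (absorbed SW + ε·downward IR = σT_s⁴) with T_a⁴ = T_s⁴/2 reduces to T_s = T_e·[2/(2−ε)]^¼ = 287.6 K.
The atmosphere warms the surface by 33.96 K.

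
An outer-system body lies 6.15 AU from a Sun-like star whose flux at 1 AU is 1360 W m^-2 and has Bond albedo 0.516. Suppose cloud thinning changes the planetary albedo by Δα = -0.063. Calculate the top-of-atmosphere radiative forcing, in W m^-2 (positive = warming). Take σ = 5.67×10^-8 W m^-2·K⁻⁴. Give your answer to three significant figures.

0.566 W m^-2

By the inverse-square law, S = 1360/6.15² = 35.96 W m^-2.
ΔF = −(S/4)Δα = −(35.96/4)×(-0.063) = 0.5663 W m^-2.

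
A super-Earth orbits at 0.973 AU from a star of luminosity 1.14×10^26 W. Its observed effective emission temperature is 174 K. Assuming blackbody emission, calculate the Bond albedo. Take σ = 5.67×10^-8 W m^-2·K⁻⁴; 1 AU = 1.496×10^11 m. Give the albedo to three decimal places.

d = 0.973 × 1.496×10^11 m = 1.456×10^11 m.
Spreading L over a sphere of radius d: S = 1.14×10^26/(4π·1.46×10^11²) = 428.2 W m^-2.
Rearranging the radiative balance, α = 1 − 4σT⁴/S.
σT⁴ = 51.97 W m^-2, so 4σT⁴ = 207.9 W m^-2.
Hence α = 1 − 207.9/428.2 = 0.5145.

0.514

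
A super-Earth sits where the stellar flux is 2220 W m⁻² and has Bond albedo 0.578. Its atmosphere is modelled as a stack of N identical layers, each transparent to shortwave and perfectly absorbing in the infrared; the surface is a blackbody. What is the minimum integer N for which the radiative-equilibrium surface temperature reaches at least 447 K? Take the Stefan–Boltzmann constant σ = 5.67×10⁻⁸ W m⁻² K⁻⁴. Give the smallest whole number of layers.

9

OLR = S(1−α)/4 = 234.2 W m⁻²; the top layer radiates at T_e = 253.5 K.
T_s = (N+1)^(1/4)·T_e ≥ 447 K requires N+1 ≥ (T_s/T_e)⁴ = (447/253.5)⁴ = 9.665.
The minimum whole number is N = 9.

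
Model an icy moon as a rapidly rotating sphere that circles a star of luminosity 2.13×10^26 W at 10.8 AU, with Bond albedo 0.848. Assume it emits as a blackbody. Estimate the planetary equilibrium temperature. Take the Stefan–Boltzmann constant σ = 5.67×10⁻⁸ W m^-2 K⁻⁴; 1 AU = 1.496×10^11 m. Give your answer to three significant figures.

d = 10.8 × 1.496×10^11 m = 1.616×10^12 m.
S = L/(4πd²) = 6.493 W m^-2.
Averaging over the sphere, the absorbed flux is S(1−α)/4 = 0.2467 W m^-2.
In equilibrium σT⁴ equals this, so T = 45.67 K.

45.7 K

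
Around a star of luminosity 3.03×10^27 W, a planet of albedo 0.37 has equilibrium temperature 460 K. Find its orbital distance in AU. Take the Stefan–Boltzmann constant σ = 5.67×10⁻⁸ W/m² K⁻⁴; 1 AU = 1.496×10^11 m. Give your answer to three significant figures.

0.818 AU

Energy balance gives S = 4σT⁴/(1−α) = 16120 W/m².
From L = 4πd²S, d = √(3.03×10^27/(4π·16120)) = 1.223×10^11 m = 0.8176 AU.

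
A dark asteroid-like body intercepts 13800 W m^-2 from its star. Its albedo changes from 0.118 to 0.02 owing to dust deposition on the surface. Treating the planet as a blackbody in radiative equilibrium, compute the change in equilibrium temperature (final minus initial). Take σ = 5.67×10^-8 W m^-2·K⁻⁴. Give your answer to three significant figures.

Initial: T₁ = [S(1−0.118)/(4σ)]^(1/4) = 481.3 K.
With α = 0.02, T₂ = 494.2 K.
Change: 494.2 − 481.3 = 12.85 K.

12.8 kelvin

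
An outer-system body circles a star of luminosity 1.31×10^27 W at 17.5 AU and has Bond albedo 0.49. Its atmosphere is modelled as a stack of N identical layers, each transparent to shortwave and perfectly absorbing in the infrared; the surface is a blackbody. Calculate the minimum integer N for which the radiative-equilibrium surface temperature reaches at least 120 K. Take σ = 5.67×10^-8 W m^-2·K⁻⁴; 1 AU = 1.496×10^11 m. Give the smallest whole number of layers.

d = 17.5 × 1.496×10^11 m = 2.618×10^12 m.
S = L/(4πd²) = 15.21 W m^-2.
OLR = S(1−α)/4 = 1.939 W m^-2; the top layer radiates at T_e = 76.47 K.
Since T_s⁴ = (N+1)T_e⁴, we need N ≥ (T_s/T_e)⁴ − 1 = 5.063.
Rounding up, N = 6.

6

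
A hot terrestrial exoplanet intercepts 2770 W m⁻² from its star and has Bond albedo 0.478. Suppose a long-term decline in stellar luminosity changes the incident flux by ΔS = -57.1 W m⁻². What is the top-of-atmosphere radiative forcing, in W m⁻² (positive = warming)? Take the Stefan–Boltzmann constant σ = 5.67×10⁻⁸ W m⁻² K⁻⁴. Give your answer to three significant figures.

TOA radiative forcing: ΔF = (1−α)ΔS/4 = 0.522·(-57.1)/4 = -7.452 W m⁻².

-7.45 W m⁻²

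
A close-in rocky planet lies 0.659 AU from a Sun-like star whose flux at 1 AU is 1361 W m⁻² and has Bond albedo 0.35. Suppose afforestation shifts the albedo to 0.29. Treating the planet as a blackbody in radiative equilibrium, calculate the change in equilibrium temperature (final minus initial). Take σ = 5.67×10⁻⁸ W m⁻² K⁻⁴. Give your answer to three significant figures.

6.87 kelvin

By the inverse-square law, S = 1361/0.659² = 3134 W m⁻².
With α = 0.35, T₁ = 307.9 K.
With α = 0.29, T₂ = 314.7 K.
Change: 314.7 − 307.9 = 6.871 K.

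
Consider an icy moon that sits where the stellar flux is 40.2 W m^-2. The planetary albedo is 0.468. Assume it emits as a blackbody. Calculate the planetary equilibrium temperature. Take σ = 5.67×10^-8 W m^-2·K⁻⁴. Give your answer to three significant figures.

98.5 K

Absorbed flux (global mean): S(1−α)/4 = 40.20·0.532/4 = 5.347 W m^-2.
In equilibrium σT⁴ equals this, so T = 98.54 K.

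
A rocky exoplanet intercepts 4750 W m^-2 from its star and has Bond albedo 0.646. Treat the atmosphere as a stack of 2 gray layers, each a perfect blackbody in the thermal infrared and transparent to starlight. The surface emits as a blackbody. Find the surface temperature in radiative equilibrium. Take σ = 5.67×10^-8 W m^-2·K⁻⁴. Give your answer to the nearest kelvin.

386 K

OLR = S(1−α)/4 = 420.4 W m^-2; the top layer radiates at T_e = 293.4 K.
Layer-by-layer balance gives σT_s⁴ = (N+1)σT_e⁴, so T_s = 3^¼·293.4 = 386.2 K.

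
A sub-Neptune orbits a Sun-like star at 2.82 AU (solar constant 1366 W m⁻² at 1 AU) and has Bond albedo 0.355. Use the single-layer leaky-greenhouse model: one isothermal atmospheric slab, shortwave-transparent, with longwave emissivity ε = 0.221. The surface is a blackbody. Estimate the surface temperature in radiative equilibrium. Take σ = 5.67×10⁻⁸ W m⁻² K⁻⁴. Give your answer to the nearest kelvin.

Flux at the orbit: S = 1366/(2.82)² = 171.8 W m⁻².
At the top of the atmosphere, σT_e⁴ = S(1−α)/4 = 27.70 W m⁻², giving T_e = 148.7 K.
The surface balance (absorbed SW + ε·downward IR = σT_s⁴) with T_a⁴ = T_s⁴/2 reduces to T_s = T_e·[2/(2−ε)]^¼ = 153.1 K.

153 kelvin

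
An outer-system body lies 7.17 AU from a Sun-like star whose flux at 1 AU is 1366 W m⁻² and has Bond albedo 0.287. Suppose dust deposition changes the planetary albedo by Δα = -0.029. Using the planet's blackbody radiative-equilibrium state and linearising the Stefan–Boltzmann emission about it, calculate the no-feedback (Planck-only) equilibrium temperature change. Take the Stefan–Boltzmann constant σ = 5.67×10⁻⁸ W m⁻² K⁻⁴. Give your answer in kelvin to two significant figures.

Flux at the orbit: S = 1366/(7.17)² = 26.57 W m⁻².
Unperturbed T_e = [26.57·(1−0.287)/(4σ)]^¼ = 95.60 K.
ΔF = −(S/4)Δα = −(26.57/4)×(-0.029) = 0.1926 W m⁻².
Linearising σT⁴ gives d(σT⁴)/dT = 4σT_e³ = 0.1982 W m⁻² per K.
Hence the no-feedback warming is ΔF/(4σT_e³) = 0.972 K.

0.97 K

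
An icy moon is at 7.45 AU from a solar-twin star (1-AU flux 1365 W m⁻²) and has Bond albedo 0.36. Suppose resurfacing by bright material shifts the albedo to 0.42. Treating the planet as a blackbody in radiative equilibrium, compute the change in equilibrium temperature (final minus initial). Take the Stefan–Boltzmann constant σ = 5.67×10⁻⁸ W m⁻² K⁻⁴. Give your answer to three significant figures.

-2.22 K

Irradiance scales as 1/d², so S = 1365 W m⁻² × (1/7.45)² = 24.59 W m⁻².
Initial: T₁ = [S(1−0.36)/(4σ)]^(1/4) = 91.27 K.
With α = 0.42, T₂ = 89.05 K.
ΔT = T₂ − T₁ = -2.219 K.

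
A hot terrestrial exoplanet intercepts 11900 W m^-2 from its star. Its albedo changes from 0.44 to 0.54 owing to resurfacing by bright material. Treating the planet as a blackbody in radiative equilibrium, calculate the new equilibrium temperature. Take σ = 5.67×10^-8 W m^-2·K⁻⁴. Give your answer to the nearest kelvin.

394 kelvin

New equilibrium: T₂ = [(1−0.54)·11900/(4σ)]^(1/4) = 394.2 K.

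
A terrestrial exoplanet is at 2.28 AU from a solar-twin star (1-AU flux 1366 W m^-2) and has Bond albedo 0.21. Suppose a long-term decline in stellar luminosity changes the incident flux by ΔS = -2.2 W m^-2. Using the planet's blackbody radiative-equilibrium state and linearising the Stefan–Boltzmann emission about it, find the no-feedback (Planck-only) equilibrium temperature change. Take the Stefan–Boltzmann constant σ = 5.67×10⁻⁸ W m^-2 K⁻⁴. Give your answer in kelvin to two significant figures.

By the inverse-square law, S = 1366/2.28² = 262.8 W m^-2.
The baseline emission temperature is T_e = 173.9 K.
Only a fraction (1−α) is absorbed and it's spread over 4πR², so ΔF = (1−α)ΔS/4 = -0.4345 W m^-2.
Linearising σT⁴ gives d(σT⁴)/dT = 4σT_e³ = 1.193 W m^-2 per K.
ΔT₀ = ΔF/λ_P = -0.4345/1.193 = -0.364 K.

-0.36 K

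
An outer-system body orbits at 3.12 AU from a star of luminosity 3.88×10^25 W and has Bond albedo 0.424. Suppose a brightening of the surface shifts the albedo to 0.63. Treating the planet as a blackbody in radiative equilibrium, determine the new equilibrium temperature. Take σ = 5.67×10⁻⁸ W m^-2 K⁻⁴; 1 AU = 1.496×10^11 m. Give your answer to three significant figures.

d = 3.12 × 1.496×10^11 m = 4.668×10^11 m.
Spreading L over a sphere of radius d: S = 3.88×10^25/(4π·4.67×10^11²) = 14.17 W m^-2.
T₂ = [S(1−α₂)/(4σ)]^(1/4) = [14.17·0.37/(4σ)]^(1/4) = 69.34 K.

69.3 K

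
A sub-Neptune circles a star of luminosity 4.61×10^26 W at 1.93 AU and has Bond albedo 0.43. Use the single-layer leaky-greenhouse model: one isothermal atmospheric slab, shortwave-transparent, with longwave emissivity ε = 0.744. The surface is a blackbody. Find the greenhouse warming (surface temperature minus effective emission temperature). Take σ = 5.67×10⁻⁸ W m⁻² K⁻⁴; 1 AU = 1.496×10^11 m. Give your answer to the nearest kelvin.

d = 1.93 × 1.496×10^11 m = 2.887×10^11 m.
S = L/(4πd²) = 440.1 W m⁻².
At the top of the atmosphere, σT_e⁴ = S(1−α)/4 = 62.71 W m⁻², giving T_e = 182.4 K.
The surface balance (absorbed SW + ε·downward IR = σT_s⁴) with T_a⁴ = T_s⁴/2 reduces to T_s = T_e·[2/(2−ε)]^¼ = 204.9 K.
Greenhouse warming: T_s − T_e = 22.49 K.

22 K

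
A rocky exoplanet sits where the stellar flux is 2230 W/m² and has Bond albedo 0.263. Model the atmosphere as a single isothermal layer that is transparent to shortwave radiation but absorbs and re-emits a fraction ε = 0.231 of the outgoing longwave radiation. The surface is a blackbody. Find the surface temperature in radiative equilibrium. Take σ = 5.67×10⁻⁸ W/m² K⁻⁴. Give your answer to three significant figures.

The planet radiates to space at T_e = [S(1−α)/(4σ)]^(1/4) = 291.8 K.
For a single slab of emissivity ε, T_s⁴ = 2T_e⁴/(2−ε); thus T_s = 291.8·(1.131)^(1/4) = 300.9 K.

301 K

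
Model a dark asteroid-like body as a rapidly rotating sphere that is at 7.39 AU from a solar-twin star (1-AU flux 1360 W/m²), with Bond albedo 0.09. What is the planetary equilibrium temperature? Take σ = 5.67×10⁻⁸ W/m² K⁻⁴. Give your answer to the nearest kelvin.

100 K

By the inverse-square law, S = 1360/7.39² = 24.90 W/m².
The planet absorbs (1−α)S over its disc πR² and re-emits over 4πR², so the mean absorbed flux is (1−0.09)·24.90/4 = 5.665 W/m².
Balancing against σT⁴: T = (5.665/5.67×10⁻⁸)^(1/4) = 99.98 K.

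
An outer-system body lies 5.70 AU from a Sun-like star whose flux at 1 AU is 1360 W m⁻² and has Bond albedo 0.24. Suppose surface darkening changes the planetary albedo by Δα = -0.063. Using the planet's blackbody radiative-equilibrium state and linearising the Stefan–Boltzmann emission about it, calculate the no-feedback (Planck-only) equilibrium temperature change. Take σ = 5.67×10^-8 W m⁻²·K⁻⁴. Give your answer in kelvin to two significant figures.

2.3 kelvin

By the inverse-square law, S = 1360/5.70² = 41.86 W m⁻².
The baseline emission temperature is T_e = 108.8 K.
ΔF = −(S/4)Δα = −(41.86/4)×(-0.063) = 0.6593 W m⁻².
Linearising σT⁴ gives d(σT⁴)/dT = 4σT_e³ = 0.2923 W m⁻² per K.
So ΔT₀ = 0.6593/0.2923 = 2.26 K.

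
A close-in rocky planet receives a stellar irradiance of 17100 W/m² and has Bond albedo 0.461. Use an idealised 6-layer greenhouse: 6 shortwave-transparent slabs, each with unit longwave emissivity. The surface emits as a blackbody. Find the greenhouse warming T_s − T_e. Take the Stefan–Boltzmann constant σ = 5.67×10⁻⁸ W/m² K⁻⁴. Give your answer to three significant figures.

The effective emission temperature is T_e = [S(1−α)/(4σ)]^¼ = 449.0 K.
T_s = (N+1)^(1/4)·T_e = 730.3 K.
So the greenhouse effect raises the surface by 730.3 − 449.0 = 281.3 K.

281 K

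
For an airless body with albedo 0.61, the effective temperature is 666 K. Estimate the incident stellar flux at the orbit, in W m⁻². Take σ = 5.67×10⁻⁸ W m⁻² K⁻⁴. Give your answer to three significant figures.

1.14×10^5 W m⁻²

Invert the energy balance for S: S = 4σT⁴/(1−α).
σT⁴ = 5.67×10⁻⁸·(666)⁴ = 11160 W m⁻².
S = 4·11160/0.39 = 1.144×10^5 W m⁻².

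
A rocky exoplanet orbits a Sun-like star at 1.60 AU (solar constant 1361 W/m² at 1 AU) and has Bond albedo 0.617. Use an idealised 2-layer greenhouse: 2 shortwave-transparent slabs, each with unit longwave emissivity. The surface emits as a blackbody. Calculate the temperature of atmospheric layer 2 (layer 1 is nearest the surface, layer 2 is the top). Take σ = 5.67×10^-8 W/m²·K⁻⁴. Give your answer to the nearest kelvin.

173 K

Flux at the orbit: S = 1361/(1.60)² = 531.6 W/m².
OLR = S(1−α)/4 = 50.90 W/m²; the top layer radiates at T_e = 173.1 K.
In the N-layer model, layer k (counted from the surface) has T_k = (N+1−k)^(1/4)·T_e.
T_2 = (1)^(1/4)·173.1 = 173.1 K.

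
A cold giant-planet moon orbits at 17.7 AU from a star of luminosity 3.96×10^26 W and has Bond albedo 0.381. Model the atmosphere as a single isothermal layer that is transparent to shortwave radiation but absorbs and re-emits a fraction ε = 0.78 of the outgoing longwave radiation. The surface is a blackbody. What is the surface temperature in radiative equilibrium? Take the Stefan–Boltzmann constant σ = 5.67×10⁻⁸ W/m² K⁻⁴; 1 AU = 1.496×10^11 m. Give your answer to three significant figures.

Orbital distance: d = 17.7 AU = 2.648×10^12 m.
S = L/(4πd²) = 4.494 W/m².
The planet radiates to space at T_e = [S(1−α)/(4σ)]^(1/4) = 59.18 K.
For a single slab of emissivity ε, T_s⁴ = 2T_e⁴/(2−ε); thus T_s = 59.18·(1.639)^(1/4) = 66.97 K.

67.0 K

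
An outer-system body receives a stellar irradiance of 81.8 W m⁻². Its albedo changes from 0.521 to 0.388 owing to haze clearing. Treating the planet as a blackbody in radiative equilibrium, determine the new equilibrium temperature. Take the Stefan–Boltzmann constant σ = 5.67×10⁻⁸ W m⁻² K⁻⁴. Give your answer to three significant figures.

New equilibrium: T₂ = [(1−0.388)·81.80/(4σ)]^(1/4) = 121.9 K.

122 K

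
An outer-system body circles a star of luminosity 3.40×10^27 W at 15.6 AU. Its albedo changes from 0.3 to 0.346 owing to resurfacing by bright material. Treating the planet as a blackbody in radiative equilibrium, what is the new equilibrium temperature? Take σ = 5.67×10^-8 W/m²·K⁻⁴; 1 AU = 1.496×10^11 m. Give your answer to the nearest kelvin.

109 K

Orbital distance: d = 15.6 AU = 2.334×10^12 m.
Spreading L over a sphere of radius d: S = 3.40×10^27/(4π·2.33×10^12²) = 49.68 W/m².
T₂ = [S(1−α₂)/(4σ)]^(1/4) = [49.68·0.654/(4σ)]^(1/4) = 109.4 K.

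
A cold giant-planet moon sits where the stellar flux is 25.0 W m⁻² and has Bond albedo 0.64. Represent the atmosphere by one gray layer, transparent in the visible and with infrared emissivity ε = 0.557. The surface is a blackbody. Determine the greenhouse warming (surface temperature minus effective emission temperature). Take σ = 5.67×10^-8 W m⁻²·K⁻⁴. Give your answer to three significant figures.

6.75 K

Effective emission temperature (TOA balance): σT_e⁴ = S(1−α)/4 = 2.250 W m⁻² → T_e = 79.37 K.
Surface balance with a leaky layer gives σT_s⁴ = σT_e⁴·2/(2−ε), so T_s = T_e·[2/(2−0.557)]^(1/4) = 86.12 K.
Greenhouse warming: T_s − T_e = 6.749 K.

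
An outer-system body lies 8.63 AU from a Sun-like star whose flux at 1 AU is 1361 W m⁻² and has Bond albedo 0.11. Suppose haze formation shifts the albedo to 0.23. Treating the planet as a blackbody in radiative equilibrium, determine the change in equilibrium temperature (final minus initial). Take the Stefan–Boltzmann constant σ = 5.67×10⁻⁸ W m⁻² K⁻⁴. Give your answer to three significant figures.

-3.27 K

By the inverse-square law, S = 1361/8.63² = 18.27 W m⁻².
With α = 0.11, T₁ = 92.02 K.
Final:   T₂ = [S(1−0.23)/(4σ)]^(1/4) = 88.75 K.
Change: 88.75 − 92.02 = -3.272 K.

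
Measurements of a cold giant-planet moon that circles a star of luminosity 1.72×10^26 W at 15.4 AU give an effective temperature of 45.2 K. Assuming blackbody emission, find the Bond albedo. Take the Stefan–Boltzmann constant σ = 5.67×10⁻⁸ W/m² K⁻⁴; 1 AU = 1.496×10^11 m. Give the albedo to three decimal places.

0.633

d = 15.4 × 1.496×10^11 m = 2.304×10^12 m.
Flux at the orbit: S = L/(4πd²) = 1.72×10^26/(4π·(2.30×10^12)²) = 2.579 W/m².
Energy balance: S(1−α)/4 = σT⁴, so 1−α = 4σT⁴/S.
4σT⁴ = 4·5.67×10⁻⁸·(45.2)⁴ = 0.9467 W/m².
Hence α = 1 − 0.9467/2.579 = 0.6329.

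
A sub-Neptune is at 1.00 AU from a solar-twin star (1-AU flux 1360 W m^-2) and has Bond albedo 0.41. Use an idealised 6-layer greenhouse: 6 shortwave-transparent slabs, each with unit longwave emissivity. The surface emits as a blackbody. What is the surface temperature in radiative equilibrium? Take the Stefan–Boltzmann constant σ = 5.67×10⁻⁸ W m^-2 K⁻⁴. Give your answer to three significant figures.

Irradiance scales as 1/d², so S = 1360 W m^-2 × (1/1.00)² = 1360 W m^-2.
The effective emission temperature is T_e = [S(1−α)/(4σ)]^¼ = 243.9 K.
For an N-layer opaque stack, T_s⁴ = (N+1)T_e⁴, hence T_s = (7)^(1/4)×243.9 K = 396.7 K.

397 K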